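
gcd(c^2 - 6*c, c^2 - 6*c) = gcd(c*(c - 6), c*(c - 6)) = c^2 - 6*c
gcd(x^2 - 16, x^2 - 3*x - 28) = x + 4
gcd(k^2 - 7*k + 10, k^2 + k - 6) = k - 2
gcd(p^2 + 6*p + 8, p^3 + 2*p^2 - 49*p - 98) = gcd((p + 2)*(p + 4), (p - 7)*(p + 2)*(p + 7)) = p + 2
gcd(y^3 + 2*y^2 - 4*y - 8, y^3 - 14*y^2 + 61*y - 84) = 1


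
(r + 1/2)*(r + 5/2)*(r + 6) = r^3 + 9*r^2 + 77*r/4 + 15/2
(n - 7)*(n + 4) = n^2 - 3*n - 28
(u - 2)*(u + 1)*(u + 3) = u^3 + 2*u^2 - 5*u - 6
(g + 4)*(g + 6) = g^2 + 10*g + 24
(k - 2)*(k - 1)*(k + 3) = k^3 - 7*k + 6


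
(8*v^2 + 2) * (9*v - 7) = 72*v^3 - 56*v^2 + 18*v - 14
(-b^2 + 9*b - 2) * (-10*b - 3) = 10*b^3 - 87*b^2 - 7*b + 6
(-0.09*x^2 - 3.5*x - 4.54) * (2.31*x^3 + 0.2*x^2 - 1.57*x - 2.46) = -0.2079*x^5 - 8.103*x^4 - 11.0461*x^3 + 4.8084*x^2 + 15.7378*x + 11.1684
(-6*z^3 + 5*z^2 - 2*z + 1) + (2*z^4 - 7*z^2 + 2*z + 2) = 2*z^4 - 6*z^3 - 2*z^2 + 3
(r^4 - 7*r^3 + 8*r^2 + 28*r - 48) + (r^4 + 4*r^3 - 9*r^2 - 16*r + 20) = 2*r^4 - 3*r^3 - r^2 + 12*r - 28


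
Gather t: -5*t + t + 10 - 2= 8 - 4*t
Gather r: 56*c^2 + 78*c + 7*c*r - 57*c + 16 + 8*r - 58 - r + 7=56*c^2 + 21*c + r*(7*c + 7) - 35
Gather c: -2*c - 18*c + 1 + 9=10 - 20*c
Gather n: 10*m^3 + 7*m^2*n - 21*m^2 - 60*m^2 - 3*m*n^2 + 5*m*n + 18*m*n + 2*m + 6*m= 10*m^3 - 81*m^2 - 3*m*n^2 + 8*m + n*(7*m^2 + 23*m)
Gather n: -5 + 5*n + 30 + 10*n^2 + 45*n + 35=10*n^2 + 50*n + 60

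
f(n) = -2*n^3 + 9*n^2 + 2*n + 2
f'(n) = -6*n^2 + 18*n + 2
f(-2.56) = 89.42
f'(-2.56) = -83.40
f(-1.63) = 31.31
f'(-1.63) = -43.28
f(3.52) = 33.33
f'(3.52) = -8.98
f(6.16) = -111.66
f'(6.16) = -114.79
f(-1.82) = 40.23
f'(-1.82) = -50.63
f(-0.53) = 3.77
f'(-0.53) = -9.23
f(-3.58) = 201.95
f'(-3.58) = -139.34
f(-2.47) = 82.11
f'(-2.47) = -79.07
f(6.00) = -94.00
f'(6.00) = -106.00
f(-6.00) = 746.00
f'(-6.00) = -322.00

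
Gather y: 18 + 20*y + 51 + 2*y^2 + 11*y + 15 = 2*y^2 + 31*y + 84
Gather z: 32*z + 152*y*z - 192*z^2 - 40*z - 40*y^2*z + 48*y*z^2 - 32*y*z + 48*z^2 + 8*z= z^2*(48*y - 144) + z*(-40*y^2 + 120*y)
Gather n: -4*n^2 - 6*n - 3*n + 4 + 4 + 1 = -4*n^2 - 9*n + 9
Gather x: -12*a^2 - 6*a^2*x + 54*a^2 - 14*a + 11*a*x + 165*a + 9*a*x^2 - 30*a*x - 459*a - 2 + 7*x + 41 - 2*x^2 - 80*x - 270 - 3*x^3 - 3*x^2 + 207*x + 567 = 42*a^2 - 308*a - 3*x^3 + x^2*(9*a - 5) + x*(-6*a^2 - 19*a + 134) + 336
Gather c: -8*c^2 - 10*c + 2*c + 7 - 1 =-8*c^2 - 8*c + 6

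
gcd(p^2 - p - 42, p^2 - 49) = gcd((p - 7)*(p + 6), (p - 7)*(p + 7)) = p - 7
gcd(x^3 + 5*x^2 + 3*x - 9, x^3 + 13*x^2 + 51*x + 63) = x^2 + 6*x + 9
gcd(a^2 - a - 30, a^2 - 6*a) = a - 6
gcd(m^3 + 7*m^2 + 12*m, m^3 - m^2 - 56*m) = m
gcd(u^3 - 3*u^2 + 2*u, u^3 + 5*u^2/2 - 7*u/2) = u^2 - u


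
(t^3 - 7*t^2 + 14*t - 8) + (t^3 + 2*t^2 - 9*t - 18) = 2*t^3 - 5*t^2 + 5*t - 26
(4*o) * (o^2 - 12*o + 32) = 4*o^3 - 48*o^2 + 128*o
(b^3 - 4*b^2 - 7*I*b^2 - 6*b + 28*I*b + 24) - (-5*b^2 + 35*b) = b^3 + b^2 - 7*I*b^2 - 41*b + 28*I*b + 24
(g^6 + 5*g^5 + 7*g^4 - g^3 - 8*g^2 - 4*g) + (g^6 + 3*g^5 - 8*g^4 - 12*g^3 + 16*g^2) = 2*g^6 + 8*g^5 - g^4 - 13*g^3 + 8*g^2 - 4*g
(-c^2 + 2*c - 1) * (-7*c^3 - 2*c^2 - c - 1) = 7*c^5 - 12*c^4 + 4*c^3 + c^2 - c + 1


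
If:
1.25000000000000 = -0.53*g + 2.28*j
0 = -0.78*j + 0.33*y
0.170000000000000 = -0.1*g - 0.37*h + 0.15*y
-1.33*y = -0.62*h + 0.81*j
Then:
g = -2.24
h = 0.17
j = 0.03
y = 0.06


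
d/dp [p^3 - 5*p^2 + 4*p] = 3*p^2 - 10*p + 4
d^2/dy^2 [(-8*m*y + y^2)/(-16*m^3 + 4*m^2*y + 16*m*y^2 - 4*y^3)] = (y*(8*m - y)*(m^2 + 8*m*y - 3*y^2)^2 + (y*(4*m - 3*y)*(8*m - y) + 2*(4*m - y)*(m^2 + 8*m*y - 3*y^2))*(4*m^3 - m^2*y - 4*m*y^2 + y^3) - (4*m^3 - m^2*y - 4*m*y^2 + y^3)^2)/(2*(4*m^3 - m^2*y - 4*m*y^2 + y^3)^3)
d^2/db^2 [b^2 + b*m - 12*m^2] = 2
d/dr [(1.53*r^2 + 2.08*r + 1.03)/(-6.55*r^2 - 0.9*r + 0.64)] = (12.247*r^2 + 15.4514*r + 2.2582)/(42.9025*r^4 + 11.79*r^3 - 7.574*r^2 - 1.152*r + 0.4096)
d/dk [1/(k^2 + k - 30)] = (-2*k - 1)/(k^2 + k - 30)^2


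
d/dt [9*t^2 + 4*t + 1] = 18*t + 4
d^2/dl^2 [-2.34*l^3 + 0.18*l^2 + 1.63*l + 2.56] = 0.36 - 14.04*l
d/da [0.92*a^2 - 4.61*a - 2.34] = 1.84*a - 4.61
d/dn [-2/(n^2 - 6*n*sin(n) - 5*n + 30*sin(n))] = 2*(-6*n*cos(n) + 2*n - 6*sin(n) + 30*cos(n) - 5)/((n - 5)^2*(n - 6*sin(n))^2)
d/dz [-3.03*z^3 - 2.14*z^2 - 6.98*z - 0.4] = -9.09*z^2 - 4.28*z - 6.98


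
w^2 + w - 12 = (w - 3)*(w + 4)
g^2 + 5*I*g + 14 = (g - 2*I)*(g + 7*I)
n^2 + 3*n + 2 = (n + 1)*(n + 2)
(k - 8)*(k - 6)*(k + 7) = k^3 - 7*k^2 - 50*k + 336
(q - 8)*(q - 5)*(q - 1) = q^3 - 14*q^2 + 53*q - 40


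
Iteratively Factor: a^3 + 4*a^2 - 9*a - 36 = (a + 3)*(a^2 + a - 12) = (a + 3)*(a + 4)*(a - 3)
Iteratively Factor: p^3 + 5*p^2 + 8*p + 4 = (p + 2)*(p^2 + 3*p + 2) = (p + 2)^2*(p + 1)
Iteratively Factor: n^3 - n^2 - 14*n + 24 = (n + 4)*(n^2 - 5*n + 6) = (n - 2)*(n + 4)*(n - 3)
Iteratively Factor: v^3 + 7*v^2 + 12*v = (v)*(v^2 + 7*v + 12) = v*(v + 4)*(v + 3)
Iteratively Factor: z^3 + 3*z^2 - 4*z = (z)*(z^2 + 3*z - 4) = z*(z + 4)*(z - 1)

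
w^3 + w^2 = w^2*(w + 1)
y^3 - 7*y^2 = y^2*(y - 7)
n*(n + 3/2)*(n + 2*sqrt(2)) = n^3 + 3*n^2/2 + 2*sqrt(2)*n^2 + 3*sqrt(2)*n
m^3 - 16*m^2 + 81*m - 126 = (m - 7)*(m - 6)*(m - 3)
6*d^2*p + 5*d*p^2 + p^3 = p*(2*d + p)*(3*d + p)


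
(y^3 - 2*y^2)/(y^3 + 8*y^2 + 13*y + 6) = y^2*(y - 2)/(y^3 + 8*y^2 + 13*y + 6)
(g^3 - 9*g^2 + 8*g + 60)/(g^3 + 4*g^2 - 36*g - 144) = (g^2 - 3*g - 10)/(g^2 + 10*g + 24)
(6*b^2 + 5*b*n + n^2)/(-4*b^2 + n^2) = (-3*b - n)/(2*b - n)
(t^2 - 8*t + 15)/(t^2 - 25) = (t - 3)/(t + 5)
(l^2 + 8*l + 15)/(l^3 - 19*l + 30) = (l + 3)/(l^2 - 5*l + 6)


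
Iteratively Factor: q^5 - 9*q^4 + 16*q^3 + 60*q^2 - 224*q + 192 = (q - 2)*(q^4 - 7*q^3 + 2*q^2 + 64*q - 96) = (q - 2)*(q + 3)*(q^3 - 10*q^2 + 32*q - 32) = (q - 4)*(q - 2)*(q + 3)*(q^2 - 6*q + 8) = (q - 4)*(q - 2)^2*(q + 3)*(q - 4)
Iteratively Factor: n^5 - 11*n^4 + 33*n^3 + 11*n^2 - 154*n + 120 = (n - 4)*(n^4 - 7*n^3 + 5*n^2 + 31*n - 30) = (n - 4)*(n - 3)*(n^3 - 4*n^2 - 7*n + 10) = (n - 4)*(n - 3)*(n + 2)*(n^2 - 6*n + 5) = (n - 4)*(n - 3)*(n - 1)*(n + 2)*(n - 5)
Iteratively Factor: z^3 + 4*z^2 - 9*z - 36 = (z + 4)*(z^2 - 9) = (z + 3)*(z + 4)*(z - 3)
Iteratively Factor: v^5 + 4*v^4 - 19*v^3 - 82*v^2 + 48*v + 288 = (v + 3)*(v^4 + v^3 - 22*v^2 - 16*v + 96) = (v + 3)^2*(v^3 - 2*v^2 - 16*v + 32) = (v - 2)*(v + 3)^2*(v^2 - 16) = (v - 4)*(v - 2)*(v + 3)^2*(v + 4)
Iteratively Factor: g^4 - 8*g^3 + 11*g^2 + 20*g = (g - 5)*(g^3 - 3*g^2 - 4*g) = (g - 5)*(g - 4)*(g^2 + g) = (g - 5)*(g - 4)*(g + 1)*(g)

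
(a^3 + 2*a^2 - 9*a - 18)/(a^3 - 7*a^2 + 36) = (a + 3)/(a - 6)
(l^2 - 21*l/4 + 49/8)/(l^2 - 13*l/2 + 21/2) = (l - 7/4)/(l - 3)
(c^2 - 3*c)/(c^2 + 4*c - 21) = c/(c + 7)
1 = 1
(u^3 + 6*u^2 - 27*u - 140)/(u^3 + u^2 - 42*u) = (u^2 - u - 20)/(u*(u - 6))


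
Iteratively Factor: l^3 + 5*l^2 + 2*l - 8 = (l - 1)*(l^2 + 6*l + 8) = (l - 1)*(l + 4)*(l + 2)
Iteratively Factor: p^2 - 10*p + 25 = (p - 5)*(p - 5)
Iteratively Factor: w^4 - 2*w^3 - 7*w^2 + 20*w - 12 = (w - 2)*(w^3 - 7*w + 6) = (w - 2)*(w + 3)*(w^2 - 3*w + 2) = (w - 2)^2*(w + 3)*(w - 1)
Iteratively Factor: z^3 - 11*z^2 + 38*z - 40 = (z - 4)*(z^2 - 7*z + 10) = (z - 4)*(z - 2)*(z - 5)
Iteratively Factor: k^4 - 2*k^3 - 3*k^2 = (k)*(k^3 - 2*k^2 - 3*k) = k*(k - 3)*(k^2 + k) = k^2*(k - 3)*(k + 1)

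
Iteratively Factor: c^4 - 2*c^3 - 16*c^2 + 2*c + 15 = (c + 1)*(c^3 - 3*c^2 - 13*c + 15) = (c + 1)*(c + 3)*(c^2 - 6*c + 5) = (c - 5)*(c + 1)*(c + 3)*(c - 1)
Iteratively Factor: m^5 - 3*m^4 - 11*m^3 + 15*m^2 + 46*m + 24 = (m - 3)*(m^4 - 11*m^2 - 18*m - 8) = (m - 4)*(m - 3)*(m^3 + 4*m^2 + 5*m + 2) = (m - 4)*(m - 3)*(m + 1)*(m^2 + 3*m + 2) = (m - 4)*(m - 3)*(m + 1)^2*(m + 2)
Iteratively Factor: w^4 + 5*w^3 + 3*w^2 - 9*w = (w + 3)*(w^3 + 2*w^2 - 3*w) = w*(w + 3)*(w^2 + 2*w - 3) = w*(w - 1)*(w + 3)*(w + 3)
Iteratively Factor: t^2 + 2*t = (t)*(t + 2)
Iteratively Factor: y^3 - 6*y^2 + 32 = (y - 4)*(y^2 - 2*y - 8) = (y - 4)^2*(y + 2)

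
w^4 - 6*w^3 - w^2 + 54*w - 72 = (w - 4)*(w - 3)*(w - 2)*(w + 3)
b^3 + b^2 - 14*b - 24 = (b - 4)*(b + 2)*(b + 3)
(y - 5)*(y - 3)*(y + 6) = y^3 - 2*y^2 - 33*y + 90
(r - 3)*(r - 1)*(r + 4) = r^3 - 13*r + 12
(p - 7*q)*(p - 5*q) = p^2 - 12*p*q + 35*q^2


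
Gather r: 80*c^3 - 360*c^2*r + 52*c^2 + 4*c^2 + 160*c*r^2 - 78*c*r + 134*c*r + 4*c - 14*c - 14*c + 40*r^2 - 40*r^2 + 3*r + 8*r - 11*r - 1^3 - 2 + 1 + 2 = 80*c^3 + 56*c^2 + 160*c*r^2 - 24*c + r*(-360*c^2 + 56*c)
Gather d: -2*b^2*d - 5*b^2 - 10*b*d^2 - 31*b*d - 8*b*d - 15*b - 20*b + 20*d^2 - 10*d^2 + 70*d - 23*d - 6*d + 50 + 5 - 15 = -5*b^2 - 35*b + d^2*(10 - 10*b) + d*(-2*b^2 - 39*b + 41) + 40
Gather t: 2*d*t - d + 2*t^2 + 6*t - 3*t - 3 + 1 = -d + 2*t^2 + t*(2*d + 3) - 2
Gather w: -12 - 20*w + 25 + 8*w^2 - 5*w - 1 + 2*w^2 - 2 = 10*w^2 - 25*w + 10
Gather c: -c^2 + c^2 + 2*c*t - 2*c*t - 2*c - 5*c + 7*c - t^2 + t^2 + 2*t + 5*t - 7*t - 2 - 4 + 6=0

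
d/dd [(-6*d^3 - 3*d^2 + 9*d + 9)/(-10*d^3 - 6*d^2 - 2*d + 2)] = 3*(d^4 + 34*d^3 + 49*d^2 + 16*d + 6)/(2*(25*d^6 + 30*d^5 + 19*d^4 - 4*d^3 - 5*d^2 - 2*d + 1))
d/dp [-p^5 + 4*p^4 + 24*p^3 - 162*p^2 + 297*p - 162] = -5*p^4 + 16*p^3 + 72*p^2 - 324*p + 297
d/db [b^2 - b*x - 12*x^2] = 2*b - x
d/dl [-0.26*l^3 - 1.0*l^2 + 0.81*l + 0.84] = -0.78*l^2 - 2.0*l + 0.81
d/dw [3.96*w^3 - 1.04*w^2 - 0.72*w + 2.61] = 11.88*w^2 - 2.08*w - 0.72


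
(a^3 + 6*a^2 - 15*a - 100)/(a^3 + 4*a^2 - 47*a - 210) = (a^2 + a - 20)/(a^2 - a - 42)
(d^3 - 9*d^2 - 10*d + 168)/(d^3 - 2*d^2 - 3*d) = (-d^3 + 9*d^2 + 10*d - 168)/(d*(-d^2 + 2*d + 3))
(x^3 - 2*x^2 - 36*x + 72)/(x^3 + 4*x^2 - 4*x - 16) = (x^2 - 36)/(x^2 + 6*x + 8)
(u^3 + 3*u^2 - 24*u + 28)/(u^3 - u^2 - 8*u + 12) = (u + 7)/(u + 3)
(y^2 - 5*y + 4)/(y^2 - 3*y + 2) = (y - 4)/(y - 2)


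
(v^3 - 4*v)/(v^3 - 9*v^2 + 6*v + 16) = v*(v + 2)/(v^2 - 7*v - 8)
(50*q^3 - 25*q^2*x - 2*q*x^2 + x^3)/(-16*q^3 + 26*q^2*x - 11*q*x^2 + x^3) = (-25*q^2 + x^2)/(8*q^2 - 9*q*x + x^2)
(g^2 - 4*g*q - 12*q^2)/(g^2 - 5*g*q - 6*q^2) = (g + 2*q)/(g + q)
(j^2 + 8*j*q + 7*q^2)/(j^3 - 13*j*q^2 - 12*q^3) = (-j - 7*q)/(-j^2 + j*q + 12*q^2)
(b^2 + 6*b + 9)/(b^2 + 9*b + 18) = (b + 3)/(b + 6)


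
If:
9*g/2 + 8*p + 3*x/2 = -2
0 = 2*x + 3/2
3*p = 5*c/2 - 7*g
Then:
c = -34*p/9 - 49/90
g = -16*p/9 - 7/36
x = -3/4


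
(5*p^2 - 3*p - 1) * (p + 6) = 5*p^3 + 27*p^2 - 19*p - 6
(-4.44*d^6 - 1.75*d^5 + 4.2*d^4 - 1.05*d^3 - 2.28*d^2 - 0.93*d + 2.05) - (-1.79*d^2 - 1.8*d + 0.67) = -4.44*d^6 - 1.75*d^5 + 4.2*d^4 - 1.05*d^3 - 0.49*d^2 + 0.87*d + 1.38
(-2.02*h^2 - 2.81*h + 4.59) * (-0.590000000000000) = 1.1918*h^2 + 1.6579*h - 2.7081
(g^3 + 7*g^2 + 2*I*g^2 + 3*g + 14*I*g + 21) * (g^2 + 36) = g^5 + 7*g^4 + 2*I*g^4 + 39*g^3 + 14*I*g^3 + 273*g^2 + 72*I*g^2 + 108*g + 504*I*g + 756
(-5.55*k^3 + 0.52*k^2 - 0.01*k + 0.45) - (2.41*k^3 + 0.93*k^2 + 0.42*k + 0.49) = -7.96*k^3 - 0.41*k^2 - 0.43*k - 0.04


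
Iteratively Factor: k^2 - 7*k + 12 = (k - 3)*(k - 4)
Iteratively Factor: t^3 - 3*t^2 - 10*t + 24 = (t - 4)*(t^2 + t - 6) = (t - 4)*(t + 3)*(t - 2)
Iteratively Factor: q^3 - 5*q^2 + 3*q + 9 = (q + 1)*(q^2 - 6*q + 9) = (q - 3)*(q + 1)*(q - 3)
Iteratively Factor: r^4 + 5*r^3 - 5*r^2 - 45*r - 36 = (r + 1)*(r^3 + 4*r^2 - 9*r - 36) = (r + 1)*(r + 4)*(r^2 - 9) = (r + 1)*(r + 3)*(r + 4)*(r - 3)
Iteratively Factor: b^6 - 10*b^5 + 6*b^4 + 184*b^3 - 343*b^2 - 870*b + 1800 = (b + 3)*(b^5 - 13*b^4 + 45*b^3 + 49*b^2 - 490*b + 600) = (b - 5)*(b + 3)*(b^4 - 8*b^3 + 5*b^2 + 74*b - 120) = (b - 5)^2*(b + 3)*(b^3 - 3*b^2 - 10*b + 24) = (b - 5)^2*(b - 2)*(b + 3)*(b^2 - b - 12) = (b - 5)^2*(b - 2)*(b + 3)^2*(b - 4)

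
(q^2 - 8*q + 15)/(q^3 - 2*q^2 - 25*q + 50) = (q - 3)/(q^2 + 3*q - 10)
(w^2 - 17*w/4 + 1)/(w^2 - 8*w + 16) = (w - 1/4)/(w - 4)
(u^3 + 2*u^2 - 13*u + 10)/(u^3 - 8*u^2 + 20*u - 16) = (u^2 + 4*u - 5)/(u^2 - 6*u + 8)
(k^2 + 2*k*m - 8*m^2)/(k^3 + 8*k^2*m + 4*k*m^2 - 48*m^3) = 1/(k + 6*m)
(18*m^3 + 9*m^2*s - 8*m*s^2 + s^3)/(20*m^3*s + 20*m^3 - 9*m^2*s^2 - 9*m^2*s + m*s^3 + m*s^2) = (18*m^3 + 9*m^2*s - 8*m*s^2 + s^3)/(m*(20*m^2*s + 20*m^2 - 9*m*s^2 - 9*m*s + s^3 + s^2))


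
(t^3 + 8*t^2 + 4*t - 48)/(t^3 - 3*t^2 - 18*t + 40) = (t + 6)/(t - 5)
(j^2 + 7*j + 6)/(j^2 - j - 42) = (j + 1)/(j - 7)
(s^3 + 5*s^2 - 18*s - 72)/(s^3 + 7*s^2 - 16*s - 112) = (s^2 + 9*s + 18)/(s^2 + 11*s + 28)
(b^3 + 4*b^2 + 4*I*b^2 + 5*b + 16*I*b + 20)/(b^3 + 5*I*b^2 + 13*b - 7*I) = (b^2 + b*(4 + 5*I) + 20*I)/(b^2 + 6*I*b + 7)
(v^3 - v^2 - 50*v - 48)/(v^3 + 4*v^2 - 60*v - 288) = (v + 1)/(v + 6)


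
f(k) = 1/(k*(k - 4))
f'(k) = -1/(k*(k - 4)^2) - 1/(k^2*(k - 4)) = 2*(2 - k)/(k^2*(k^2 - 8*k + 16))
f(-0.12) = 2.02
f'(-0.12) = 17.35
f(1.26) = -0.29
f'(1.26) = 0.12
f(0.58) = -0.50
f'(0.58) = 0.72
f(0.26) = -1.03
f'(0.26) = 3.68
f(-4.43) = 0.03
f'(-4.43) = 0.01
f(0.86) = -0.37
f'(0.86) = 0.31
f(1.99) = -0.25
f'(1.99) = 0.00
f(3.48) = -0.55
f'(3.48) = -0.90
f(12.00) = 0.01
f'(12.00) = 0.00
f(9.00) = 0.02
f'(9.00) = -0.00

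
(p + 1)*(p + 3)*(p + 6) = p^3 + 10*p^2 + 27*p + 18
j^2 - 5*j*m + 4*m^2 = (j - 4*m)*(j - m)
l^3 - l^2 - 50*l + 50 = (l - 1)*(l - 5*sqrt(2))*(l + 5*sqrt(2))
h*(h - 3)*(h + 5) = h^3 + 2*h^2 - 15*h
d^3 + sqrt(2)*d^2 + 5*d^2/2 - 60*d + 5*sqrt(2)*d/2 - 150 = (d + 5/2)*(d - 5*sqrt(2))*(d + 6*sqrt(2))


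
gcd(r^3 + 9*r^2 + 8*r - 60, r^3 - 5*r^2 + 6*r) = r - 2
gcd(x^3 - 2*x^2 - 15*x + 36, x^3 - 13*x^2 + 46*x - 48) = x - 3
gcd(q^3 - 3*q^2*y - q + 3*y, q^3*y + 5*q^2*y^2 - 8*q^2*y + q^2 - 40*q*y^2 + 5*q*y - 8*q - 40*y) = 1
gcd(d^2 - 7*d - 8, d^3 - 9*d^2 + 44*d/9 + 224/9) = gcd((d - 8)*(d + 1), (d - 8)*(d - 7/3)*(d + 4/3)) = d - 8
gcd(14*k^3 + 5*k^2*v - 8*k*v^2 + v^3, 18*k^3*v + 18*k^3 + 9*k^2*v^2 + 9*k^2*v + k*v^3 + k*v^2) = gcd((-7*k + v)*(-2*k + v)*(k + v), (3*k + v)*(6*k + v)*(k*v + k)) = 1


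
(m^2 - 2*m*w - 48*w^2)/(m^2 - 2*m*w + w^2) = (m^2 - 2*m*w - 48*w^2)/(m^2 - 2*m*w + w^2)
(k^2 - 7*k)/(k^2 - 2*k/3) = 3*(k - 7)/(3*k - 2)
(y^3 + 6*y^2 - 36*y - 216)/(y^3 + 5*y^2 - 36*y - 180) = (y + 6)/(y + 5)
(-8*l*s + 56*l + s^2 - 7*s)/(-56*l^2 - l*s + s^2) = (s - 7)/(7*l + s)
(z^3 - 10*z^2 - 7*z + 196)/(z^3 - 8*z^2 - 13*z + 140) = (z - 7)/(z - 5)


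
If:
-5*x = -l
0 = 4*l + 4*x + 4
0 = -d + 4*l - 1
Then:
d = -13/3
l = -5/6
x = -1/6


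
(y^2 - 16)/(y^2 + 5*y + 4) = (y - 4)/(y + 1)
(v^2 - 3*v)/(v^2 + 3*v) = (v - 3)/(v + 3)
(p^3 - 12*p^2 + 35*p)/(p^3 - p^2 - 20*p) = (p - 7)/(p + 4)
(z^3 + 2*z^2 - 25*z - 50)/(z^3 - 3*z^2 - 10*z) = (z + 5)/z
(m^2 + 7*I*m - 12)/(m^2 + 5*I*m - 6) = (m + 4*I)/(m + 2*I)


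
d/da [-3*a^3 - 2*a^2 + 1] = a*(-9*a - 4)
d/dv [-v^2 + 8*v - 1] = 8 - 2*v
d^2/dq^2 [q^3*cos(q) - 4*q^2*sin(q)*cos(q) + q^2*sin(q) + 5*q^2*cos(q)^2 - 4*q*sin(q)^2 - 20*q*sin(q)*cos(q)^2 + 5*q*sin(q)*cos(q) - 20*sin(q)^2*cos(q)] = -q^3*cos(q) - 7*q^2*sin(q) + 8*q^2*sin(2*q) - 10*q^2*cos(2*q) + 5*q*sin(q) - 30*q*sin(2*q) + 45*q*sin(3*q) + 10*q*cos(q) - 24*q*cos(2*q) + 2*sin(q) - 12*sin(2*q) - 5*cos(q) + 15*cos(2*q) - 75*cos(3*q) + 5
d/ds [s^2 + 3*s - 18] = 2*s + 3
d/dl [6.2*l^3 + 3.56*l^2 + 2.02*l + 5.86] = 18.6*l^2 + 7.12*l + 2.02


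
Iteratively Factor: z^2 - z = (z - 1)*(z)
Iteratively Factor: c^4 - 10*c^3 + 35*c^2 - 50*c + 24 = (c - 1)*(c^3 - 9*c^2 + 26*c - 24) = (c - 2)*(c - 1)*(c^2 - 7*c + 12) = (c - 3)*(c - 2)*(c - 1)*(c - 4)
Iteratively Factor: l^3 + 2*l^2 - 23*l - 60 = (l - 5)*(l^2 + 7*l + 12) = (l - 5)*(l + 3)*(l + 4)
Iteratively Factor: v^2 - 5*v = (v - 5)*(v)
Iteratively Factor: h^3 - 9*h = (h - 3)*(h^2 + 3*h) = h*(h - 3)*(h + 3)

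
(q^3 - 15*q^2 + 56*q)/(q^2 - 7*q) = q - 8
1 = 1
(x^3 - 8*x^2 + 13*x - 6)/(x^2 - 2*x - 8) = (-x^3 + 8*x^2 - 13*x + 6)/(-x^2 + 2*x + 8)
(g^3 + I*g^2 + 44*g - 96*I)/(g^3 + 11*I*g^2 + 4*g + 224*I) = (g - 3*I)/(g + 7*I)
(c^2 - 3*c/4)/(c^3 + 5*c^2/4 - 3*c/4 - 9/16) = 4*c/(4*c^2 + 8*c + 3)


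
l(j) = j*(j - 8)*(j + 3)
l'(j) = j*(j - 8) + j*(j + 3) + (j - 8)*(j + 3) = 3*j^2 - 10*j - 24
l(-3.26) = -9.54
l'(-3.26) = 40.48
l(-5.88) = -235.05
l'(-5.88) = 138.52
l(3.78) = -108.15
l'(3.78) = -18.93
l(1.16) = -33.01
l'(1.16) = -31.56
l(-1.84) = 21.00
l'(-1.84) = 4.56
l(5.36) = -118.30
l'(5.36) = 8.59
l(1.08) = -30.49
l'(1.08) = -31.30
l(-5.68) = -208.24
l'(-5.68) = 129.59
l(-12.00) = -2160.00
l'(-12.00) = 528.00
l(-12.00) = -2160.00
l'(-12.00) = 528.00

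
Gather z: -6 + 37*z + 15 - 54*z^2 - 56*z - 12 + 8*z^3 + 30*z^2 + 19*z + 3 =8*z^3 - 24*z^2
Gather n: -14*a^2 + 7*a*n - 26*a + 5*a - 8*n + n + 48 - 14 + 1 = -14*a^2 - 21*a + n*(7*a - 7) + 35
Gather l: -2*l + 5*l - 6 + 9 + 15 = 3*l + 18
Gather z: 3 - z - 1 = 2 - z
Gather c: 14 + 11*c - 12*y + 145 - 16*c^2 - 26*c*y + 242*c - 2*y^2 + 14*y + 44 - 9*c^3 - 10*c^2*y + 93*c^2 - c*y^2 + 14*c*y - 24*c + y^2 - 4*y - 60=-9*c^3 + c^2*(77 - 10*y) + c*(-y^2 - 12*y + 229) - y^2 - 2*y + 143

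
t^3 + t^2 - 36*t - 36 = (t - 6)*(t + 1)*(t + 6)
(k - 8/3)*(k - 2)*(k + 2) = k^3 - 8*k^2/3 - 4*k + 32/3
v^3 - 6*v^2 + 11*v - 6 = (v - 3)*(v - 2)*(v - 1)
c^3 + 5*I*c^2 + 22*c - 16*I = (c - 2*I)*(c - I)*(c + 8*I)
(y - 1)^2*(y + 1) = y^3 - y^2 - y + 1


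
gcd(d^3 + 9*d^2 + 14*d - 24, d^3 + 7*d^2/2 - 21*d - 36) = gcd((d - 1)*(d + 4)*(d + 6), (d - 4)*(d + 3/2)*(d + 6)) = d + 6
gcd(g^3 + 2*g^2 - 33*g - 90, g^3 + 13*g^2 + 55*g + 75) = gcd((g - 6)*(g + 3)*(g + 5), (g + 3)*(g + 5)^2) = g^2 + 8*g + 15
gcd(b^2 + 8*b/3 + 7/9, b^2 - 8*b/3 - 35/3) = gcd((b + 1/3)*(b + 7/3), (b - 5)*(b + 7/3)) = b + 7/3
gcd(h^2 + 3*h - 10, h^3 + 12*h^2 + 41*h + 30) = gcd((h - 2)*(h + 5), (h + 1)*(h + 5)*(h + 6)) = h + 5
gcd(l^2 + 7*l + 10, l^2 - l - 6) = l + 2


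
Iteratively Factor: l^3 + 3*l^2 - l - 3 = (l - 1)*(l^2 + 4*l + 3) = (l - 1)*(l + 3)*(l + 1)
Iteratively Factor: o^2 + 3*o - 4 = (o + 4)*(o - 1)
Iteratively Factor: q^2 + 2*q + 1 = (q + 1)*(q + 1)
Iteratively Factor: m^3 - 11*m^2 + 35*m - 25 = (m - 1)*(m^2 - 10*m + 25) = (m - 5)*(m - 1)*(m - 5)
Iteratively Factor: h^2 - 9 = (h - 3)*(h + 3)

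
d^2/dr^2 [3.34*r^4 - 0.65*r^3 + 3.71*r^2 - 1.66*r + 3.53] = 40.08*r^2 - 3.9*r + 7.42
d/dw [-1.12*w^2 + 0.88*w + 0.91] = 0.88 - 2.24*w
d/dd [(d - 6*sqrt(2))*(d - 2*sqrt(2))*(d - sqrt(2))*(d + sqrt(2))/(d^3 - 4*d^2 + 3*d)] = (d^6 - 8*d^5 - 13*d^4 + 32*sqrt(2)*d^4 - 80*sqrt(2)*d^3 + 64*sqrt(2)*d^2 + 210*d^2 - 384*d + 144)/(d^2*(d^4 - 8*d^3 + 22*d^2 - 24*d + 9))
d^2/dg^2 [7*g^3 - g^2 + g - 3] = 42*g - 2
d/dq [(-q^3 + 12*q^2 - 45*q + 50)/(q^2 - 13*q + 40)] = (-q^2 + 16*q - 46)/(q^2 - 16*q + 64)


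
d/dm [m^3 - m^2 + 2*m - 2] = 3*m^2 - 2*m + 2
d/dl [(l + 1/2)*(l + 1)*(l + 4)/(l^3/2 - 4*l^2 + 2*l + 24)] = (-27*l^4 - 10*l^3 + 424*l^2 + 1120*l + 608)/(l^6 - 16*l^5 + 72*l^4 + 32*l^3 - 752*l^2 + 384*l + 2304)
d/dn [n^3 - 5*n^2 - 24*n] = 3*n^2 - 10*n - 24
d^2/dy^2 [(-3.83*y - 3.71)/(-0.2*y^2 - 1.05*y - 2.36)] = ((0.4*y + 1.05)*(0.8*y + 2.1)*(3.83*y + 3.71) - (4.596*y + 9.527)*(0.2*y^2 + 1.05*y + 2.36))/(0.2*y^2 + 1.05*y + 2.36)^3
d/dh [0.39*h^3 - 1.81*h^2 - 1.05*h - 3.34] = 1.17*h^2 - 3.62*h - 1.05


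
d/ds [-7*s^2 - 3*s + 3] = -14*s - 3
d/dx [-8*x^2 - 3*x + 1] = -16*x - 3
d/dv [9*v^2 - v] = 18*v - 1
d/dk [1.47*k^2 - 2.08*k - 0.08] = 2.94*k - 2.08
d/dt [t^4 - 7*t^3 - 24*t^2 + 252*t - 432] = 4*t^3 - 21*t^2 - 48*t + 252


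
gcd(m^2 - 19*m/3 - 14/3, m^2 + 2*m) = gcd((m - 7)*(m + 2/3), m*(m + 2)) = 1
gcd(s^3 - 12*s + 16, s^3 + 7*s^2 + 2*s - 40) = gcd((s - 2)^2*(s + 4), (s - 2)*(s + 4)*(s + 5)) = s^2 + 2*s - 8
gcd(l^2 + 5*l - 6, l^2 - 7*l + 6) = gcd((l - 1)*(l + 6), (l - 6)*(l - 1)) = l - 1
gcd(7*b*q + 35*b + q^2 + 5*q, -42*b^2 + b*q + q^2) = 7*b + q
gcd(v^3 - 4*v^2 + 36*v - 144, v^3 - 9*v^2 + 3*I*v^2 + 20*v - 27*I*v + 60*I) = v - 4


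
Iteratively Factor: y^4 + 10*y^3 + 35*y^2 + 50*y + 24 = (y + 2)*(y^3 + 8*y^2 + 19*y + 12) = (y + 2)*(y + 4)*(y^2 + 4*y + 3) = (y + 1)*(y + 2)*(y + 4)*(y + 3)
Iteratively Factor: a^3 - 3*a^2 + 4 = (a - 2)*(a^2 - a - 2) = (a - 2)^2*(a + 1)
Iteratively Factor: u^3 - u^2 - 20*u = (u + 4)*(u^2 - 5*u) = (u - 5)*(u + 4)*(u)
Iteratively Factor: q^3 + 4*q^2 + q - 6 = (q - 1)*(q^2 + 5*q + 6) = (q - 1)*(q + 3)*(q + 2)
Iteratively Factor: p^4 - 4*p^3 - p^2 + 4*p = (p - 4)*(p^3 - p) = p*(p - 4)*(p^2 - 1) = p*(p - 4)*(p - 1)*(p + 1)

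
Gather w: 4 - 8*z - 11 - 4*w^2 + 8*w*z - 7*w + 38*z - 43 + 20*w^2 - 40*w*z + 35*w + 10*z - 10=16*w^2 + w*(28 - 32*z) + 40*z - 60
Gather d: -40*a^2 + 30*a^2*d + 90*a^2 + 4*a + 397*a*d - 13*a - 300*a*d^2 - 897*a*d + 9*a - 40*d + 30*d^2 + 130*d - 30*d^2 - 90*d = 50*a^2 - 300*a*d^2 + d*(30*a^2 - 500*a)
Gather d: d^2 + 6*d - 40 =d^2 + 6*d - 40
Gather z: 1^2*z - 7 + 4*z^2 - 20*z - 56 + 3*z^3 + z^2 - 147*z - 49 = 3*z^3 + 5*z^2 - 166*z - 112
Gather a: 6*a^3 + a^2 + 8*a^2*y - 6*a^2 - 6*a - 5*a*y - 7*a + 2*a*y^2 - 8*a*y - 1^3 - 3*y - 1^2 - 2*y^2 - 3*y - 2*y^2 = 6*a^3 + a^2*(8*y - 5) + a*(2*y^2 - 13*y - 13) - 4*y^2 - 6*y - 2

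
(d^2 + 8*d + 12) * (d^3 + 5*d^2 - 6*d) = d^5 + 13*d^4 + 46*d^3 + 12*d^2 - 72*d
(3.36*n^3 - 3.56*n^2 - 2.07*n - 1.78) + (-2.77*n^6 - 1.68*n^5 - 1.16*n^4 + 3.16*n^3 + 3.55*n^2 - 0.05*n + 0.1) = -2.77*n^6 - 1.68*n^5 - 1.16*n^4 + 6.52*n^3 - 0.0100000000000002*n^2 - 2.12*n - 1.68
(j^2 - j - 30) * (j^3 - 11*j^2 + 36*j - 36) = j^5 - 12*j^4 + 17*j^3 + 258*j^2 - 1044*j + 1080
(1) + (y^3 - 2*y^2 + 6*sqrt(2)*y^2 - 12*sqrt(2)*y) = y^3 - 2*y^2 + 6*sqrt(2)*y^2 - 12*sqrt(2)*y + 1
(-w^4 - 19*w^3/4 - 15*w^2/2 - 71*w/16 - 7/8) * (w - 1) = -w^5 - 15*w^4/4 - 11*w^3/4 + 49*w^2/16 + 57*w/16 + 7/8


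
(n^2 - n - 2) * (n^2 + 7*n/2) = n^4 + 5*n^3/2 - 11*n^2/2 - 7*n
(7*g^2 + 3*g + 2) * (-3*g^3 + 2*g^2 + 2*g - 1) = -21*g^5 + 5*g^4 + 14*g^3 + 3*g^2 + g - 2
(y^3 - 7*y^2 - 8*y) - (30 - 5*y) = y^3 - 7*y^2 - 3*y - 30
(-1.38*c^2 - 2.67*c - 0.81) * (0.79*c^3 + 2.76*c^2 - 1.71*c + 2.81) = -1.0902*c^5 - 5.9181*c^4 - 5.6493*c^3 - 1.5477*c^2 - 6.1176*c - 2.2761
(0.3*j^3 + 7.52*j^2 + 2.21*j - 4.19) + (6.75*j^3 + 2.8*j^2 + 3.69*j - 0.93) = 7.05*j^3 + 10.32*j^2 + 5.9*j - 5.12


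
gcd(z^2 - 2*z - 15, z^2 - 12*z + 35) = z - 5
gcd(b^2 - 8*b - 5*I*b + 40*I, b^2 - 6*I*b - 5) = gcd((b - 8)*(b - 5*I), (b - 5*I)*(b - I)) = b - 5*I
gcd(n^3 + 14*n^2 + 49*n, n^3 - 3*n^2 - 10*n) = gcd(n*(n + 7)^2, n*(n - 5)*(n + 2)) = n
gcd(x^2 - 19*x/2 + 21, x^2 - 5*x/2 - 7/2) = x - 7/2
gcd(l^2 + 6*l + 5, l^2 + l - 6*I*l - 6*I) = l + 1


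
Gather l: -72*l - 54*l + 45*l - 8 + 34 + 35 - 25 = 36 - 81*l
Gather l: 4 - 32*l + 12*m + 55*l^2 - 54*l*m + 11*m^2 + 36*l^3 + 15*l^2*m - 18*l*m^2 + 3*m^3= 36*l^3 + l^2*(15*m + 55) + l*(-18*m^2 - 54*m - 32) + 3*m^3 + 11*m^2 + 12*m + 4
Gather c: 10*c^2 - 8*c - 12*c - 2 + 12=10*c^2 - 20*c + 10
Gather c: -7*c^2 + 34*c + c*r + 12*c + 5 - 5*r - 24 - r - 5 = -7*c^2 + c*(r + 46) - 6*r - 24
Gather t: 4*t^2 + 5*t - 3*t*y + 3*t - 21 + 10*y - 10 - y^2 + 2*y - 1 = 4*t^2 + t*(8 - 3*y) - y^2 + 12*y - 32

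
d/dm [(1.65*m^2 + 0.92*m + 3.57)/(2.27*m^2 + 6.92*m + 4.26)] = (9.3296*m^2 - 2.1498*m - 20.7852)/(5.1529*m^4 + 31.4168*m^3 + 67.2268*m^2 + 58.9584*m + 18.1476)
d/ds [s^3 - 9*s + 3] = 3*s^2 - 9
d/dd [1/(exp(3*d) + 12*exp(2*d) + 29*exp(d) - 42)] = (-3*exp(2*d) - 24*exp(d) - 29)*exp(d)/(exp(3*d) + 12*exp(2*d) + 29*exp(d) - 42)^2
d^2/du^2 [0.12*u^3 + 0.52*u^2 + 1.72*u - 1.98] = 0.72*u + 1.04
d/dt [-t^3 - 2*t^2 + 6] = t*(-3*t - 4)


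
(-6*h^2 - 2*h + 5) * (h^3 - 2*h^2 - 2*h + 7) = -6*h^5 + 10*h^4 + 21*h^3 - 48*h^2 - 24*h + 35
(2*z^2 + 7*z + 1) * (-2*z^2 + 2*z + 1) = -4*z^4 - 10*z^3 + 14*z^2 + 9*z + 1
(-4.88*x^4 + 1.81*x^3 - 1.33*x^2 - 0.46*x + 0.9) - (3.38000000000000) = -4.88*x^4 + 1.81*x^3 - 1.33*x^2 - 0.46*x - 2.48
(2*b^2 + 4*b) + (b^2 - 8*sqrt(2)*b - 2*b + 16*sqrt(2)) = 3*b^2 - 8*sqrt(2)*b + 2*b + 16*sqrt(2)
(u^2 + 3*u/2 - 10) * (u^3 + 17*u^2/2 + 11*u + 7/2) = u^5 + 10*u^4 + 55*u^3/4 - 65*u^2 - 419*u/4 - 35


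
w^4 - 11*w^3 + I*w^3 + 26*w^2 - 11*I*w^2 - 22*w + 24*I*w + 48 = (w - 8)*(w - 3)*(w - I)*(w + 2*I)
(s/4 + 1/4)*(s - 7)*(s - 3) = s^3/4 - 9*s^2/4 + 11*s/4 + 21/4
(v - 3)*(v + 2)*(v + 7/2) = v^3 + 5*v^2/2 - 19*v/2 - 21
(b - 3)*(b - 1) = b^2 - 4*b + 3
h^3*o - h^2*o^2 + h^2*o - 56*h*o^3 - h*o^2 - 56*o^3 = (h - 8*o)*(h + 7*o)*(h*o + o)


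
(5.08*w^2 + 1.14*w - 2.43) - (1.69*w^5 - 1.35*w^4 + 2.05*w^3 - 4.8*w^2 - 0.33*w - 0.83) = -1.69*w^5 + 1.35*w^4 - 2.05*w^3 + 9.88*w^2 + 1.47*w - 1.6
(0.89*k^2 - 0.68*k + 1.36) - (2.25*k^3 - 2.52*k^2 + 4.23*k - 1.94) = -2.25*k^3 + 3.41*k^2 - 4.91*k + 3.3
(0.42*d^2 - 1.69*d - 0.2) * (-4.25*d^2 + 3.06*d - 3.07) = -1.785*d^4 + 8.4677*d^3 - 5.6108*d^2 + 4.5763*d + 0.614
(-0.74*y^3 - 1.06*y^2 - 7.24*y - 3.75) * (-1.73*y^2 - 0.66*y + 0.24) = 1.2802*y^5 + 2.3222*y^4 + 13.0472*y^3 + 11.0115*y^2 + 0.7374*y - 0.9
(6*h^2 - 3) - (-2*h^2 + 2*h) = 8*h^2 - 2*h - 3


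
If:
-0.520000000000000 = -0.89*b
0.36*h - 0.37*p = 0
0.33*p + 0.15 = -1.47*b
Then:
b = 0.58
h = -3.14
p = -3.06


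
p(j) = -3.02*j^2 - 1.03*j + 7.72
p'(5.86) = -36.42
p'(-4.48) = 26.03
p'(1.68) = -11.18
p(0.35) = 6.99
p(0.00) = 7.72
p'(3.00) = -19.15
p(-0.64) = 7.14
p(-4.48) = -48.28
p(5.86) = -102.02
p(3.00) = -22.55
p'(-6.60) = 38.83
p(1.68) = -2.53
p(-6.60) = -117.03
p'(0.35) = -3.14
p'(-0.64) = 2.84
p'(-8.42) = 49.83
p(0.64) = 5.82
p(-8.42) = -197.71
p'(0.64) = -4.90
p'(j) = -6.04*j - 1.03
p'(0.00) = -1.03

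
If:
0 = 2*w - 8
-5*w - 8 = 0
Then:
No Solution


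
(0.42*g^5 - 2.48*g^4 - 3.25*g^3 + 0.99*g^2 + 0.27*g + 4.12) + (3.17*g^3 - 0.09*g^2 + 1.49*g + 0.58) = 0.42*g^5 - 2.48*g^4 - 0.0800000000000001*g^3 + 0.9*g^2 + 1.76*g + 4.7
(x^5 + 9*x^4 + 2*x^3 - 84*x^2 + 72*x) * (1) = x^5 + 9*x^4 + 2*x^3 - 84*x^2 + 72*x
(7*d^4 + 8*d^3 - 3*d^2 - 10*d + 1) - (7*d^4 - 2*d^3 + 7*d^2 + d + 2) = 10*d^3 - 10*d^2 - 11*d - 1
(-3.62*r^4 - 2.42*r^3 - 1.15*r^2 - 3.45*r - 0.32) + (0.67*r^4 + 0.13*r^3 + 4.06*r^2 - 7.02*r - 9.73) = -2.95*r^4 - 2.29*r^3 + 2.91*r^2 - 10.47*r - 10.05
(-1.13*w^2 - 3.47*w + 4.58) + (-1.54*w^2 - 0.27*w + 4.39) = -2.67*w^2 - 3.74*w + 8.97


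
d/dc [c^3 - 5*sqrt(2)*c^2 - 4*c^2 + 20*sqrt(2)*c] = 3*c^2 - 10*sqrt(2)*c - 8*c + 20*sqrt(2)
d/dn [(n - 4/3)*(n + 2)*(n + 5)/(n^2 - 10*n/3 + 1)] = (9*n^4 - 60*n^3 - 149*n^2 + 342*n - 394)/(9*n^4 - 60*n^3 + 118*n^2 - 60*n + 9)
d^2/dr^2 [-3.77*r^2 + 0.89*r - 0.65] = -7.54000000000000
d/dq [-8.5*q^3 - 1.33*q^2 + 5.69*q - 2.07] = -25.5*q^2 - 2.66*q + 5.69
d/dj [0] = 0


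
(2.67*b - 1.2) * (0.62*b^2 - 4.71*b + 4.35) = 1.6554*b^3 - 13.3197*b^2 + 17.2665*b - 5.22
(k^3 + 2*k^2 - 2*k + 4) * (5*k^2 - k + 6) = 5*k^5 + 9*k^4 - 6*k^3 + 34*k^2 - 16*k + 24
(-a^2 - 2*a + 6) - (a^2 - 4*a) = -2*a^2 + 2*a + 6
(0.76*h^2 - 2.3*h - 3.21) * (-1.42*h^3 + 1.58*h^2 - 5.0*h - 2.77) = -1.0792*h^5 + 4.4668*h^4 - 2.8758*h^3 + 4.323*h^2 + 22.421*h + 8.8917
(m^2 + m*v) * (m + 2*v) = m^3 + 3*m^2*v + 2*m*v^2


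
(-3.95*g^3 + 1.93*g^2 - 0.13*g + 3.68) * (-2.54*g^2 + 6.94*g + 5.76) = 10.033*g^5 - 32.3152*g^4 - 9.0276*g^3 + 0.867399999999998*g^2 + 24.7904*g + 21.1968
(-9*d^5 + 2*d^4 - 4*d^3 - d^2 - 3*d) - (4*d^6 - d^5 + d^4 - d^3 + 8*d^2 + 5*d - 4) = -4*d^6 - 8*d^5 + d^4 - 3*d^3 - 9*d^2 - 8*d + 4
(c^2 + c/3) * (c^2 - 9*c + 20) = c^4 - 26*c^3/3 + 17*c^2 + 20*c/3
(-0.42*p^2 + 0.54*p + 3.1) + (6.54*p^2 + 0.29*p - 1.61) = 6.12*p^2 + 0.83*p + 1.49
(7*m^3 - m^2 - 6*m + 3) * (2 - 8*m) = -56*m^4 + 22*m^3 + 46*m^2 - 36*m + 6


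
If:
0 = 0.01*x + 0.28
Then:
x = -28.00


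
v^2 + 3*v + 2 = (v + 1)*(v + 2)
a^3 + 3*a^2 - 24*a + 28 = (a - 2)^2*(a + 7)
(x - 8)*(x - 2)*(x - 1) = x^3 - 11*x^2 + 26*x - 16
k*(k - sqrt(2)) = k^2 - sqrt(2)*k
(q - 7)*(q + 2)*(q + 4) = q^3 - q^2 - 34*q - 56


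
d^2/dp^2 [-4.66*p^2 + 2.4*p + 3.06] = -9.32000000000000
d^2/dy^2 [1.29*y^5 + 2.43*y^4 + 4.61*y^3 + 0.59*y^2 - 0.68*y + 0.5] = 25.8*y^3 + 29.16*y^2 + 27.66*y + 1.18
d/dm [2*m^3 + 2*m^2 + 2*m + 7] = 6*m^2 + 4*m + 2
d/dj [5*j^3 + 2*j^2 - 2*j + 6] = 15*j^2 + 4*j - 2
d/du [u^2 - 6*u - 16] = 2*u - 6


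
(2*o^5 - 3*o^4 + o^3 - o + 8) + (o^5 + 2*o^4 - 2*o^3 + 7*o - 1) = 3*o^5 - o^4 - o^3 + 6*o + 7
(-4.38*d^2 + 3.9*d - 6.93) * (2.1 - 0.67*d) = 2.9346*d^3 - 11.811*d^2 + 12.8331*d - 14.553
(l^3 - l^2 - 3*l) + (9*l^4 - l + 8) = 9*l^4 + l^3 - l^2 - 4*l + 8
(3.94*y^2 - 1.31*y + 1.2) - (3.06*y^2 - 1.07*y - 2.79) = 0.88*y^2 - 0.24*y + 3.99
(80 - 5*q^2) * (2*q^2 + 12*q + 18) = -10*q^4 - 60*q^3 + 70*q^2 + 960*q + 1440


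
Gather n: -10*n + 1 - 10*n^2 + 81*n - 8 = -10*n^2 + 71*n - 7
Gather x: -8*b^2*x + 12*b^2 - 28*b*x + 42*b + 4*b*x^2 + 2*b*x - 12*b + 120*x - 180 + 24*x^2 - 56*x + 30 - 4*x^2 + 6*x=12*b^2 + 30*b + x^2*(4*b + 20) + x*(-8*b^2 - 26*b + 70) - 150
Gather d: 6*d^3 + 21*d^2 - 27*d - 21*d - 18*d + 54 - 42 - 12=6*d^3 + 21*d^2 - 66*d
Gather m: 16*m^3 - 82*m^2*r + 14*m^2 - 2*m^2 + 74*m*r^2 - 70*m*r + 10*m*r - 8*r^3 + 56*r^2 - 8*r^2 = 16*m^3 + m^2*(12 - 82*r) + m*(74*r^2 - 60*r) - 8*r^3 + 48*r^2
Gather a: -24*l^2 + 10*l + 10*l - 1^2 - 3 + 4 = -24*l^2 + 20*l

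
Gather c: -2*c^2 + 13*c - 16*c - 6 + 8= -2*c^2 - 3*c + 2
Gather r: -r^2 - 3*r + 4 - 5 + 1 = -r^2 - 3*r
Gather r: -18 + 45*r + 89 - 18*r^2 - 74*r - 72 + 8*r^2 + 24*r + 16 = -10*r^2 - 5*r + 15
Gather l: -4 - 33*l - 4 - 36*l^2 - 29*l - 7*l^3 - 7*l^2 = -7*l^3 - 43*l^2 - 62*l - 8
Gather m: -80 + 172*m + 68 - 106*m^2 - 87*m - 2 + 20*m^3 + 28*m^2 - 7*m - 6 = 20*m^3 - 78*m^2 + 78*m - 20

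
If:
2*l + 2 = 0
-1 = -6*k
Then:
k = 1/6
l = -1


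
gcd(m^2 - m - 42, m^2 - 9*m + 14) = m - 7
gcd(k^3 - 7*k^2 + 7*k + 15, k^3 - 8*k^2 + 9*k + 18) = k^2 - 2*k - 3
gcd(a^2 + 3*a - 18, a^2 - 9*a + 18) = a - 3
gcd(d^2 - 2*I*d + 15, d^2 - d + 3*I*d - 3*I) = d + 3*I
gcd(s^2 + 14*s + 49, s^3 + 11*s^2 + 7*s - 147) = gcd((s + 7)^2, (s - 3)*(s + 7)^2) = s^2 + 14*s + 49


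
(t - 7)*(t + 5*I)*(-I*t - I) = -I*t^3 + 5*t^2 + 6*I*t^2 - 30*t + 7*I*t - 35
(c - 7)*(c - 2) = c^2 - 9*c + 14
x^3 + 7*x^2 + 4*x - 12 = (x - 1)*(x + 2)*(x + 6)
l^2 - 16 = (l - 4)*(l + 4)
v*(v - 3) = v^2 - 3*v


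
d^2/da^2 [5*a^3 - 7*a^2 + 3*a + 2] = 30*a - 14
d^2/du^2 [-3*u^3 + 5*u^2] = 10 - 18*u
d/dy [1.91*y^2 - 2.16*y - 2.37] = 3.82*y - 2.16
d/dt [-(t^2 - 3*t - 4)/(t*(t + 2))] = (-5*t^2 - 8*t - 8)/(t^2*(t^2 + 4*t + 4))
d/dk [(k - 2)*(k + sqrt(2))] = 2*k - 2 + sqrt(2)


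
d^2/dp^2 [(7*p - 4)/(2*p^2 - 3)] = 4*(8*p^2*(7*p - 4) + (4 - 21*p)*(2*p^2 - 3))/(2*p^2 - 3)^3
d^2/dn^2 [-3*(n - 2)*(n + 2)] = -6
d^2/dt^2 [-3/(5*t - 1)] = -150/(5*t - 1)^3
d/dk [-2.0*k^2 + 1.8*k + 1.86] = 1.8 - 4.0*k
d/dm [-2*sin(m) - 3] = -2*cos(m)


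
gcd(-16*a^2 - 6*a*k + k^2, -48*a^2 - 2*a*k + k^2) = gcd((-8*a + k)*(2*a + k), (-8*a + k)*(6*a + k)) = 8*a - k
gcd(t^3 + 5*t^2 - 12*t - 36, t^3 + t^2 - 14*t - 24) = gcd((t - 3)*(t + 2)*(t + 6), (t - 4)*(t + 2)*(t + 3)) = t + 2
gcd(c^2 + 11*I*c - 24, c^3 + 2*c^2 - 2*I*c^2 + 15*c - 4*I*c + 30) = c + 3*I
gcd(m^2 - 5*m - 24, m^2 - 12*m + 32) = m - 8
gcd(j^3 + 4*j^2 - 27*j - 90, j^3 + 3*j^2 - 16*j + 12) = j + 6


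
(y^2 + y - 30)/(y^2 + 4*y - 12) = (y - 5)/(y - 2)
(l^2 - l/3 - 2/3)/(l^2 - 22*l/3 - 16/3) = (l - 1)/(l - 8)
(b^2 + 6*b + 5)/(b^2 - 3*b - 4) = (b + 5)/(b - 4)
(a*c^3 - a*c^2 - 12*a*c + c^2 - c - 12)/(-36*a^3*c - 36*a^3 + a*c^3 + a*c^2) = (-a*c^3 + a*c^2 + 12*a*c - c^2 + c + 12)/(a*(36*a^2*c + 36*a^2 - c^3 - c^2))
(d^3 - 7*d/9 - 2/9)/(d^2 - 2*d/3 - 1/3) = d + 2/3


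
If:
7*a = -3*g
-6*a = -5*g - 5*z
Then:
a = 15*z/53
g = -35*z/53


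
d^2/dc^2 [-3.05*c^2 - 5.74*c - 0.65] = -6.10000000000000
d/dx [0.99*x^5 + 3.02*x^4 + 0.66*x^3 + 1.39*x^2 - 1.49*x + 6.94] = 4.95*x^4 + 12.08*x^3 + 1.98*x^2 + 2.78*x - 1.49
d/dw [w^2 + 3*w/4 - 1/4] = 2*w + 3/4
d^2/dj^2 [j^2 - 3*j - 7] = 2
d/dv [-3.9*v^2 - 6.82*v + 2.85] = -7.8*v - 6.82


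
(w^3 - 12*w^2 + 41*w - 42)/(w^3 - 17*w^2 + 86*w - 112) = (w - 3)/(w - 8)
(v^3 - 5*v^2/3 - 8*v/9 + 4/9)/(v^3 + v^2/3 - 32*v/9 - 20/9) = (3*v - 1)/(3*v + 5)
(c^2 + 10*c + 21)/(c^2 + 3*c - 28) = (c + 3)/(c - 4)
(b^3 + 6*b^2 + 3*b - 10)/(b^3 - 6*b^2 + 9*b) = (b^3 + 6*b^2 + 3*b - 10)/(b*(b^2 - 6*b + 9))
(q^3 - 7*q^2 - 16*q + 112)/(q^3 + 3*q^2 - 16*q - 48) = (q - 7)/(q + 3)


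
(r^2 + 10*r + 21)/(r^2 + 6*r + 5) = (r^2 + 10*r + 21)/(r^2 + 6*r + 5)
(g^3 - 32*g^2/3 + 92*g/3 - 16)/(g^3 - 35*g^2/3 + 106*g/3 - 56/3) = (g - 6)/(g - 7)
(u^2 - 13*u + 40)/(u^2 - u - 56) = (u - 5)/(u + 7)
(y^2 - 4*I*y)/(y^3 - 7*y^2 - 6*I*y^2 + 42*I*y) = (y - 4*I)/(y^2 - 7*y - 6*I*y + 42*I)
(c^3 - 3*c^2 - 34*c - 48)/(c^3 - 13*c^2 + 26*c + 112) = (c + 3)/(c - 7)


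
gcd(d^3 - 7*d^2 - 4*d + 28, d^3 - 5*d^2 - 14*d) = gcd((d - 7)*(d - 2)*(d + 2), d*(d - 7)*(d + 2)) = d^2 - 5*d - 14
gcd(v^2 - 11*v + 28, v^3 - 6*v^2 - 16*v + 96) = v - 4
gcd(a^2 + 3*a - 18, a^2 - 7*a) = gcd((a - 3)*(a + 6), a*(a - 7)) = 1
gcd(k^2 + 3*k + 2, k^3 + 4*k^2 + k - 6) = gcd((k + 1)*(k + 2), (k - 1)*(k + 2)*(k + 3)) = k + 2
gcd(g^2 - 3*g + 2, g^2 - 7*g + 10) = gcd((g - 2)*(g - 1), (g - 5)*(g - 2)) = g - 2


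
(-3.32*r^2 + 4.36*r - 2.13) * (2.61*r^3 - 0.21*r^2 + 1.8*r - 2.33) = -8.6652*r^5 + 12.0768*r^4 - 12.4509*r^3 + 16.0309*r^2 - 13.9928*r + 4.9629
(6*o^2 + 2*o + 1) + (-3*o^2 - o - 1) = 3*o^2 + o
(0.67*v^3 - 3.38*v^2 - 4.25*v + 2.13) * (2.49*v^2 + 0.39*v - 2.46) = 1.6683*v^5 - 8.1549*v^4 - 13.5489*v^3 + 11.961*v^2 + 11.2857*v - 5.2398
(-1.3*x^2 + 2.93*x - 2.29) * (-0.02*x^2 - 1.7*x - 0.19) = 0.026*x^4 + 2.1514*x^3 - 4.6882*x^2 + 3.3363*x + 0.4351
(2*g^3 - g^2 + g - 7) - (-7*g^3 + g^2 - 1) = 9*g^3 - 2*g^2 + g - 6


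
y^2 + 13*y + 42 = (y + 6)*(y + 7)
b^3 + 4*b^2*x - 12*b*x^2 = b*(b - 2*x)*(b + 6*x)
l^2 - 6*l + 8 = (l - 4)*(l - 2)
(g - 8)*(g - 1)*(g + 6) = g^3 - 3*g^2 - 46*g + 48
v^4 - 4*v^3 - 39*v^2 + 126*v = v*(v - 7)*(v - 3)*(v + 6)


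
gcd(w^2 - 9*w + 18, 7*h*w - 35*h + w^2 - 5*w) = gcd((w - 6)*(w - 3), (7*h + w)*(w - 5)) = 1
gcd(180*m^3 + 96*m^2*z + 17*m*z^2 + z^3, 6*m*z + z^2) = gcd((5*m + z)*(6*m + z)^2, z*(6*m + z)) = 6*m + z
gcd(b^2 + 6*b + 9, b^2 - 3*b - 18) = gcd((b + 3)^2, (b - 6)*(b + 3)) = b + 3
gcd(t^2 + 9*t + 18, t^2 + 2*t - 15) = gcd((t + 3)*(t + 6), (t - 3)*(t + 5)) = 1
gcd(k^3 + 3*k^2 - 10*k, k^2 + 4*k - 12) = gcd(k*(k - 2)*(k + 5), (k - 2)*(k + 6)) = k - 2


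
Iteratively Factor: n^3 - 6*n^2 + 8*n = (n)*(n^2 - 6*n + 8) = n*(n - 2)*(n - 4)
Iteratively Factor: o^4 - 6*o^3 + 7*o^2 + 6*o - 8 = (o - 2)*(o^3 - 4*o^2 - o + 4) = (o - 2)*(o - 1)*(o^2 - 3*o - 4) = (o - 2)*(o - 1)*(o + 1)*(o - 4)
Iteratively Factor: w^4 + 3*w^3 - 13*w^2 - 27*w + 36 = (w + 4)*(w^3 - w^2 - 9*w + 9) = (w - 1)*(w + 4)*(w^2 - 9) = (w - 3)*(w - 1)*(w + 4)*(w + 3)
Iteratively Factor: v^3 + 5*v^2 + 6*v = (v)*(v^2 + 5*v + 6) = v*(v + 3)*(v + 2)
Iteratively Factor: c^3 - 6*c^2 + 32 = (c + 2)*(c^2 - 8*c + 16) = (c - 4)*(c + 2)*(c - 4)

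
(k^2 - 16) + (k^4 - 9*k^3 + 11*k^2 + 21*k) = k^4 - 9*k^3 + 12*k^2 + 21*k - 16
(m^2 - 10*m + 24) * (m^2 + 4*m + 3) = m^4 - 6*m^3 - 13*m^2 + 66*m + 72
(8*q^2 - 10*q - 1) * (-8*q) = -64*q^3 + 80*q^2 + 8*q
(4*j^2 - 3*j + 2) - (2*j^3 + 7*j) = -2*j^3 + 4*j^2 - 10*j + 2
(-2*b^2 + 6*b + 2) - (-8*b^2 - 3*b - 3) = 6*b^2 + 9*b + 5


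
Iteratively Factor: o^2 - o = (o - 1)*(o)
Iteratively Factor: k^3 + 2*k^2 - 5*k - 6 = (k - 2)*(k^2 + 4*k + 3) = (k - 2)*(k + 1)*(k + 3)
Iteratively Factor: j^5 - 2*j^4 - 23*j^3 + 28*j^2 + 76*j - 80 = (j - 1)*(j^4 - j^3 - 24*j^2 + 4*j + 80) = (j - 1)*(j + 2)*(j^3 - 3*j^2 - 18*j + 40) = (j - 5)*(j - 1)*(j + 2)*(j^2 + 2*j - 8) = (j - 5)*(j - 2)*(j - 1)*(j + 2)*(j + 4)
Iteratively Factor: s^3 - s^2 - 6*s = (s)*(s^2 - s - 6) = s*(s - 3)*(s + 2)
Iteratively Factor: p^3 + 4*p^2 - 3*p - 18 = (p + 3)*(p^2 + p - 6) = (p - 2)*(p + 3)*(p + 3)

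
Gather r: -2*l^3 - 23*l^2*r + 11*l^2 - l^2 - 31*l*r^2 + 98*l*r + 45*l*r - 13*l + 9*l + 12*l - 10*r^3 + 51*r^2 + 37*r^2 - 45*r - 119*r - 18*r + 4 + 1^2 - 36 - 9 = -2*l^3 + 10*l^2 + 8*l - 10*r^3 + r^2*(88 - 31*l) + r*(-23*l^2 + 143*l - 182) - 40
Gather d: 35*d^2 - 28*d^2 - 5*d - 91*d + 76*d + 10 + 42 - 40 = 7*d^2 - 20*d + 12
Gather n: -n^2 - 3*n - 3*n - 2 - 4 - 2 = -n^2 - 6*n - 8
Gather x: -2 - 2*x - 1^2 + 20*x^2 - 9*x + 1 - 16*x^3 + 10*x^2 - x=-16*x^3 + 30*x^2 - 12*x - 2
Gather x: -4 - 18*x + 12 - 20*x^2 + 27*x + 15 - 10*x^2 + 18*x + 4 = -30*x^2 + 27*x + 27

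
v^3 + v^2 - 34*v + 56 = (v - 4)*(v - 2)*(v + 7)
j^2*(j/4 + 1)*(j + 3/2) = j^4/4 + 11*j^3/8 + 3*j^2/2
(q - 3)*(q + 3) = q^2 - 9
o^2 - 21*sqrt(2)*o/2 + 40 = (o - 8*sqrt(2))*(o - 5*sqrt(2)/2)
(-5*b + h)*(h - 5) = -5*b*h + 25*b + h^2 - 5*h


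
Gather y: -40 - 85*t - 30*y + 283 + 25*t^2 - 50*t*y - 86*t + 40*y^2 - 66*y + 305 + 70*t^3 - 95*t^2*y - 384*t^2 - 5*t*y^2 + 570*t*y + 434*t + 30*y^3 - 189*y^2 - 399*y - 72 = 70*t^3 - 359*t^2 + 263*t + 30*y^3 + y^2*(-5*t - 149) + y*(-95*t^2 + 520*t - 495) + 476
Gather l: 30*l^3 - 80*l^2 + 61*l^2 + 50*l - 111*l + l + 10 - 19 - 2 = 30*l^3 - 19*l^2 - 60*l - 11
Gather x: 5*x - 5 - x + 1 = 4*x - 4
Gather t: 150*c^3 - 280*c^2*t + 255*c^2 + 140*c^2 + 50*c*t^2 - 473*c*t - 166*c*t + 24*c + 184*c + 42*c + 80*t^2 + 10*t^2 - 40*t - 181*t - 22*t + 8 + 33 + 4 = 150*c^3 + 395*c^2 + 250*c + t^2*(50*c + 90) + t*(-280*c^2 - 639*c - 243) + 45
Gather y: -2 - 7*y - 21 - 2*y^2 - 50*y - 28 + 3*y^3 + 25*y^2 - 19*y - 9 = 3*y^3 + 23*y^2 - 76*y - 60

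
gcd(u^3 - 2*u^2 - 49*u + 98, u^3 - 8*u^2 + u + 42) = u - 7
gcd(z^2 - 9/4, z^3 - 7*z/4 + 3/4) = z + 3/2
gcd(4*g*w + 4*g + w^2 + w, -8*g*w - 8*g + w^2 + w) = w + 1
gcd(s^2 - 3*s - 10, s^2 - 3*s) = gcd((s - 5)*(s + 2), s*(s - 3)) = 1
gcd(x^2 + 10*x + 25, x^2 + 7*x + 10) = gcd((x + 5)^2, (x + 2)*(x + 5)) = x + 5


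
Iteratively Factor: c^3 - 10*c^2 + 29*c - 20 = (c - 4)*(c^2 - 6*c + 5) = (c - 5)*(c - 4)*(c - 1)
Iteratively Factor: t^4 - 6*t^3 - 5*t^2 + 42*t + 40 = (t + 1)*(t^3 - 7*t^2 + 2*t + 40) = (t - 4)*(t + 1)*(t^2 - 3*t - 10) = (t - 4)*(t + 1)*(t + 2)*(t - 5)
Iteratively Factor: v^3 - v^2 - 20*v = (v - 5)*(v^2 + 4*v) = v*(v - 5)*(v + 4)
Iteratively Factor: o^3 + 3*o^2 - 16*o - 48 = (o - 4)*(o^2 + 7*o + 12) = (o - 4)*(o + 3)*(o + 4)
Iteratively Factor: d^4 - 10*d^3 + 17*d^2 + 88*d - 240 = (d - 4)*(d^3 - 6*d^2 - 7*d + 60) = (d - 5)*(d - 4)*(d^2 - d - 12) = (d - 5)*(d - 4)^2*(d + 3)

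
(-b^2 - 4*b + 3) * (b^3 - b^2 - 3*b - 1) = -b^5 - 3*b^4 + 10*b^3 + 10*b^2 - 5*b - 3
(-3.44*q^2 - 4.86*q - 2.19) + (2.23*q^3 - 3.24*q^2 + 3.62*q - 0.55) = 2.23*q^3 - 6.68*q^2 - 1.24*q - 2.74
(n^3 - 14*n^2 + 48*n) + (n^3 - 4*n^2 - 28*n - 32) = 2*n^3 - 18*n^2 + 20*n - 32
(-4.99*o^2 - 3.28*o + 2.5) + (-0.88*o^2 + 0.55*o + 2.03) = -5.87*o^2 - 2.73*o + 4.53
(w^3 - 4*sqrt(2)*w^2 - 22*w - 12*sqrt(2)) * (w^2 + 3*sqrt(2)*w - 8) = w^5 - sqrt(2)*w^4 - 54*w^3 - 46*sqrt(2)*w^2 + 104*w + 96*sqrt(2)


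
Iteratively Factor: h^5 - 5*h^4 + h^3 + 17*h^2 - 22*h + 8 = (h + 2)*(h^4 - 7*h^3 + 15*h^2 - 13*h + 4) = (h - 1)*(h + 2)*(h^3 - 6*h^2 + 9*h - 4) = (h - 1)^2*(h + 2)*(h^2 - 5*h + 4) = (h - 1)^3*(h + 2)*(h - 4)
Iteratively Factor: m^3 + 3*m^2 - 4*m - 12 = (m + 2)*(m^2 + m - 6) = (m + 2)*(m + 3)*(m - 2)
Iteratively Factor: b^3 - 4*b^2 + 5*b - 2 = (b - 2)*(b^2 - 2*b + 1) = (b - 2)*(b - 1)*(b - 1)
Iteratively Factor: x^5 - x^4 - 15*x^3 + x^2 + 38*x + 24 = (x - 4)*(x^4 + 3*x^3 - 3*x^2 - 11*x - 6) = (x - 4)*(x + 1)*(x^3 + 2*x^2 - 5*x - 6) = (x - 4)*(x + 1)^2*(x^2 + x - 6) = (x - 4)*(x + 1)^2*(x + 3)*(x - 2)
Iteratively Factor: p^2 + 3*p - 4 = (p + 4)*(p - 1)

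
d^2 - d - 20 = (d - 5)*(d + 4)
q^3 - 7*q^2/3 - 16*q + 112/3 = (q - 4)*(q - 7/3)*(q + 4)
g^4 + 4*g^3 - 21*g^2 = g^2*(g - 3)*(g + 7)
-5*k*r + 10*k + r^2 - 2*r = (-5*k + r)*(r - 2)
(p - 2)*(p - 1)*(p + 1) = p^3 - 2*p^2 - p + 2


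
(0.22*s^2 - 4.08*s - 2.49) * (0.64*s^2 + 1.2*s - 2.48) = 0.1408*s^4 - 2.3472*s^3 - 7.0352*s^2 + 7.1304*s + 6.1752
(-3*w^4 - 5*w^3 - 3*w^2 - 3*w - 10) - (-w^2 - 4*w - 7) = -3*w^4 - 5*w^3 - 2*w^2 + w - 3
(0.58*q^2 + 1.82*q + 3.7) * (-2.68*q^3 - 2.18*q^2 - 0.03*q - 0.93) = -1.5544*q^5 - 6.142*q^4 - 13.901*q^3 - 8.66*q^2 - 1.8036*q - 3.441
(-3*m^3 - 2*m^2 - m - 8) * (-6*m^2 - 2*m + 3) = 18*m^5 + 18*m^4 + m^3 + 44*m^2 + 13*m - 24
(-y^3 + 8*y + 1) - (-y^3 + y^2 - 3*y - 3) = -y^2 + 11*y + 4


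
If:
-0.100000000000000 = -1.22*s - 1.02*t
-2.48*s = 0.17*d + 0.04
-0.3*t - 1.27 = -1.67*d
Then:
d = 0.79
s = -0.07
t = 0.18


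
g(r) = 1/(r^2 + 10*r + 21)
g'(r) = (-2*r - 10)/(r^2 + 10*r + 21)^2 = 2*(-r - 5)/(r^2 + 10*r + 21)^2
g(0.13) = 0.04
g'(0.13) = -0.02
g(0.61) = 0.04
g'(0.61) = -0.01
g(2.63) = 0.02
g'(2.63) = -0.01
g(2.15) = 0.02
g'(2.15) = -0.01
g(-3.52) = -0.55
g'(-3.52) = -0.90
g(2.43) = 0.02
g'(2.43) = -0.01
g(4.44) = 0.01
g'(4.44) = -0.00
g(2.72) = 0.02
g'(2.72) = -0.00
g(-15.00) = 0.01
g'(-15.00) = 0.00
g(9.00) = 0.01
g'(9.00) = 0.00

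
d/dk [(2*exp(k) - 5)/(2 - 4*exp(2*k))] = (2*exp(2*k) - 10*exp(k) + 1)*exp(k)/(4*exp(4*k) - 4*exp(2*k) + 1)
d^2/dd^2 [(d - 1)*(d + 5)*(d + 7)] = 6*d + 22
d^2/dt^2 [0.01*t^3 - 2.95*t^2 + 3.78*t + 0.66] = 0.06*t - 5.9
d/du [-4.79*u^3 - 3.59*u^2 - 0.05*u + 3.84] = -14.37*u^2 - 7.18*u - 0.05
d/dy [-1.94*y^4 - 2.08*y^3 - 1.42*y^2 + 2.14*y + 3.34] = -7.76*y^3 - 6.24*y^2 - 2.84*y + 2.14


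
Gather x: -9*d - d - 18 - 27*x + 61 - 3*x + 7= -10*d - 30*x + 50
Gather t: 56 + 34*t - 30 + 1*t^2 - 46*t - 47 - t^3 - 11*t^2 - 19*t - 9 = -t^3 - 10*t^2 - 31*t - 30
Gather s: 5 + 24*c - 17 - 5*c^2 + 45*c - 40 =-5*c^2 + 69*c - 52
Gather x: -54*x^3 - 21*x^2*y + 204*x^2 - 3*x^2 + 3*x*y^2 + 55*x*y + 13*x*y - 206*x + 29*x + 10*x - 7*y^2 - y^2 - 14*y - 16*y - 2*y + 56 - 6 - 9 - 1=-54*x^3 + x^2*(201 - 21*y) + x*(3*y^2 + 68*y - 167) - 8*y^2 - 32*y + 40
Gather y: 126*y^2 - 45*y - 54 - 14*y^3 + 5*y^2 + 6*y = -14*y^3 + 131*y^2 - 39*y - 54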